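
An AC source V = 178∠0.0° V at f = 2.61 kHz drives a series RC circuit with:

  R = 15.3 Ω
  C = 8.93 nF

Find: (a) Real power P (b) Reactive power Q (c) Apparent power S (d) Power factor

Step 1 — Angular frequency: ω = 2π·f = 2π·2610 = 1.64e+04 rad/s.
Step 2 — Component impedances:
  R: Z = R = 15.3 Ω
  C: Z = 1/(jωC) = -j/(ω·C) = 0 - j6829 Ω
Step 3 — Series combination: Z_total = R + C = 15.3 - j6829 Ω = 6829∠-89.9° Ω.
Step 4 — Source phasor: V = 178∠0.0° V = 178 V.
Step 5 — Current: I = V / Z = 5.841e-05 + j0.02607 A = 0.02607∠89.9° A.
Step 6 — Complex power: S = V·I* = 0.0104 - j4.64 VA.
Step 7 — Real power: P = Re(S) = 0.0104 W.
Step 8 — Reactive power: Q = Im(S) = -4.64 VAR.
Step 9 — Apparent power: |S| = 4.64 VA.
Step 10 — Power factor: PF = P/|S| = 0.002241 (leading).

(a) P = 0.0104 W  (b) Q = -4.64 VAR  (c) S = 4.64 VA  (d) PF = 0.002241 (leading)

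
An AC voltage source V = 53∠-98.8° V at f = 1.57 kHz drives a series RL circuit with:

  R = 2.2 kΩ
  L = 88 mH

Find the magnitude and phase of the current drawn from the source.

Step 1 — Angular frequency: ω = 2π·f = 2π·1570 = 9865 rad/s.
Step 2 — Component impedances:
  R: Z = R = 2200 Ω
  L: Z = jωL = j·9865·0.088 = 0 + j868.1 Ω
Step 3 — Series combination: Z_total = R + L = 2200 + j868.1 Ω = 2365∠21.5° Ω.
Step 4 — Source phasor: V = 53∠-98.8° V = -8.108 - j52.38 V.
Step 5 — Ohm's law: I = V / Z_total = (-8.108 - j52.38) / (2200 + j868.1) = -0.01132 - j0.01934 A.
Step 6 — Convert to polar: |I| = 0.02241 A, ∠I = -120.3°.

I = 0.02241∠-120.3° A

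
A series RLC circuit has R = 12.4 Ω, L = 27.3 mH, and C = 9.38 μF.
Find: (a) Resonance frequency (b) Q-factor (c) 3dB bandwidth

Step 1 — Resonance: ω₀ = 1/√(LC) = 1/√(0.0273·9.38e-06) = 1976 rad/s.
Step 2 — f₀ = ω₀/(2π) = 314.5 Hz.
Step 3 — Series Q: Q = ω₀L/R = 1976·0.0273/12.4 = 4.351.
Step 4 — Bandwidth: Δω = ω₀/Q = 454.2 rad/s; BW = Δω/(2π) = 72.29 Hz.

(a) f₀ = 314.5 Hz  (b) Q = 4.351  (c) BW = 72.29 Hz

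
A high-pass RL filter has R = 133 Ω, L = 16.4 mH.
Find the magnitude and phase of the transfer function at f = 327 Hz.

Step 1 — Angular frequency: ω = 2π·327 = 2055 rad/s.
Step 2 — Transfer function: H(jω) = jωL/(R + jωL).
Step 3 — Numerator jωL = j·33.7; denominator R + jωL = 133 + j33.7.
Step 4 — H = 0.06031 + j0.2381.
Step 5 — Magnitude: |H| = 0.2456 (-12.2 dB); phase: φ = 75.8°.

|H| = 0.2456 (-12.2 dB), φ = 75.8°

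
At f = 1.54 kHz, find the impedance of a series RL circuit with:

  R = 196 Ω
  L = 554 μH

Step 1 — Angular frequency: ω = 2π·f = 2π·1540 = 9676 rad/s.
Step 2 — Component impedances:
  R: Z = R = 196 Ω
  L: Z = jωL = j·9676·0.000554 = 0 + j5.361 Ω
Step 3 — Series combination: Z_total = R + L = 196 + j5.361 Ω = 196.1∠1.6° Ω.

Z = 196 + j5.361 Ω = 196.1∠1.6° Ω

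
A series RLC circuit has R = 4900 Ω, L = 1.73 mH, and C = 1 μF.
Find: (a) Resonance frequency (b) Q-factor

Step 1 — Resonance condition Im(Z)=0 gives ω₀ = 1/√(LC).
Step 2 — ω₀ = 1/√(0.00173·1e-06) = 2.404e+04 rad/s.
Step 3 — f₀ = ω₀/(2π) = 3826 Hz.
Step 4 — Series Q: Q = ω₀L/R = 2.404e+04·0.00173/4900 = 0.008488.

(a) f₀ = 3826 Hz  (b) Q = 0.008488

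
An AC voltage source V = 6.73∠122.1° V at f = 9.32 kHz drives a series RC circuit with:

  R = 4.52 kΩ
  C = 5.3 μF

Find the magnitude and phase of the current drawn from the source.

Step 1 — Angular frequency: ω = 2π·f = 2π·9320 = 5.856e+04 rad/s.
Step 2 — Component impedances:
  R: Z = R = 4520 Ω
  C: Z = 1/(jωC) = -j/(ω·C) = 0 - j3.222 Ω
Step 3 — Series combination: Z_total = R + C = 4520 - j3.222 Ω = 4520∠-0.0° Ω.
Step 4 — Source phasor: V = 6.73∠122.1° V = -3.576 + j5.701 V.
Step 5 — Ohm's law: I = V / Z_total = (-3.576 + j5.701) / (4520 - j3.222) = -0.0007921 + j0.001261 A.
Step 6 — Convert to polar: |I| = 0.001489 A, ∠I = 122.1°.

I = 0.001489∠122.1° A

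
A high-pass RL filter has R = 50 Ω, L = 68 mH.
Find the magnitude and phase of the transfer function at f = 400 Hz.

Step 1 — Angular frequency: ω = 2π·400 = 2513 rad/s.
Step 2 — Transfer function: H(jω) = jωL/(R + jωL).
Step 3 — Numerator jωL = j·170.9; denominator R + jωL = 50 + j170.9.
Step 4 — H = 0.9212 + j0.2695.
Step 5 — Magnitude: |H| = 0.9598 (-0.4 dB); phase: φ = 16.3°.

|H| = 0.9598 (-0.4 dB), φ = 16.3°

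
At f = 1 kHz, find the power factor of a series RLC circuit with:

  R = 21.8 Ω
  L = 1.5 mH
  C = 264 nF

Step 1 — Angular frequency: ω = 2π·f = 2π·1000 = 6283 rad/s.
Step 2 — Component impedances:
  R: Z = R = 21.8 Ω
  L: Z = jωL = j·6283·0.0015 = 0 + j9.425 Ω
  C: Z = 1/(jωC) = -j/(ω·C) = 0 - j602.9 Ω
Step 3 — Series combination: Z_total = R + L + C = 21.8 - j593.4 Ω = 593.8∠-87.9° Ω.
Step 4 — Power factor: PF = cos(φ) = Re(Z)/|Z| = 21.8/593.8 = 0.03671.
Step 5 — Type: Im(Z) = -593.4 ⇒ leading (phase φ = -87.9°).

PF = 0.03671 (leading, φ = -87.9°)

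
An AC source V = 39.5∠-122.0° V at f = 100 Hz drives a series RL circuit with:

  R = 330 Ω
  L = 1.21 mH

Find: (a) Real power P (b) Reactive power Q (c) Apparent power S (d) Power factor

Step 1 — Angular frequency: ω = 2π·f = 2π·100 = 628.3 rad/s.
Step 2 — Component impedances:
  R: Z = R = 330 Ω
  L: Z = jωL = j·628.3·0.00121 = 0 + j0.7603 Ω
Step 3 — Series combination: Z_total = R + L = 330 + j0.7603 Ω = 330∠0.1° Ω.
Step 4 — Source phasor: V = 39.5∠-122.0° V = -20.93 - j33.5 V.
Step 5 — Current: I = V / Z = -0.06366 - j0.1014 A = 0.1197∠-122.1° A.
Step 6 — Complex power: S = V·I* = 4.728 + j0.01089 VA.
Step 7 — Real power: P = Re(S) = 4.728 W.
Step 8 — Reactive power: Q = Im(S) = 0.01089 VAR.
Step 9 — Apparent power: |S| = 4.728 VA.
Step 10 — Power factor: PF = P/|S| = 1 (lagging).

(a) P = 4.728 W  (b) Q = 0.01089 VAR  (c) S = 4.728 VA  (d) PF = 1 (lagging)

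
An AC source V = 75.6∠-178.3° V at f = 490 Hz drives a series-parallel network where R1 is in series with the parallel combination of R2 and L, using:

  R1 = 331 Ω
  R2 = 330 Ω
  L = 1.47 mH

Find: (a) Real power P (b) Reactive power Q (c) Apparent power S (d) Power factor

Step 1 — Angular frequency: ω = 2π·f = 2π·490 = 3079 rad/s.
Step 2 — Component impedances:
  R1: Z = R = 331 Ω
  R2: Z = R = 330 Ω
  L: Z = jωL = j·3079·0.00147 = 0 + j4.526 Ω
Step 3 — Parallel branch: R2 || L = 1/(1/R2 + 1/L) = 0.06206 + j4.525 Ω.
Step 4 — Series with R1: Z_total = R1 + (R2 || L) = 331.1 + j4.525 Ω = 331.1∠0.8° Ω.
Step 5 — Source phasor: V = 75.6∠-178.3° V = -75.57 - j2.243 V.
Step 6 — Current: I = V / Z = -0.2283 - j0.003654 A = 0.2283∠-179.1° A.
Step 7 — Complex power: S = V·I* = 17.26 + j0.2359 VA.
Step 8 — Real power: P = Re(S) = 17.26 W.
Step 9 — Reactive power: Q = Im(S) = 0.2359 VAR.
Step 10 — Apparent power: |S| = 17.26 VA.
Step 11 — Power factor: PF = P/|S| = 0.9999 (lagging).

(a) P = 17.26 W  (b) Q = 0.2359 VAR  (c) S = 17.26 VA  (d) PF = 0.9999 (lagging)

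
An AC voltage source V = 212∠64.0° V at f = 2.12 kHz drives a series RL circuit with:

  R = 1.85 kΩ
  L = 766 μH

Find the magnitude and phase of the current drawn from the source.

Step 1 — Angular frequency: ω = 2π·f = 2π·2120 = 1.332e+04 rad/s.
Step 2 — Component impedances:
  R: Z = R = 1850 Ω
  L: Z = jωL = j·1.332e+04·0.000766 = 0 + j10.2 Ω
Step 3 — Series combination: Z_total = R + L = 1850 + j10.2 Ω = 1850∠0.3° Ω.
Step 4 — Source phasor: V = 212∠64.0° V = 92.93 + j190.5 V.
Step 5 — Ohm's law: I = V / Z_total = (92.93 + j190.5) / (1850 + j10.2) = 0.0508 + j0.1027 A.
Step 6 — Convert to polar: |I| = 0.1146 A, ∠I = 63.7°.

I = 0.1146∠63.7° A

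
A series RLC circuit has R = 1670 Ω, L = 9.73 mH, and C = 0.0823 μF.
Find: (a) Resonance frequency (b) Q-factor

Step 1 — Resonance condition Im(Z)=0 gives ω₀ = 1/√(LC).
Step 2 — ω₀ = 1/√(0.00973·8.23e-08) = 3.534e+04 rad/s.
Step 3 — f₀ = ω₀/(2π) = 5624 Hz.
Step 4 — Series Q: Q = ω₀L/R = 3.534e+04·0.00973/1670 = 0.2059.

(a) f₀ = 5624 Hz  (b) Q = 0.2059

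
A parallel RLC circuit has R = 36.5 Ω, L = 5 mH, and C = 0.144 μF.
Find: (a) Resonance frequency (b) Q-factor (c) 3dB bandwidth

Step 1 — Resonance: ω₀ = 1/√(LC) = 1/√(0.005·1.44e-07) = 3.727e+04 rad/s.
Step 2 — f₀ = ω₀/(2π) = 5931 Hz.
Step 3 — Parallel Q: Q = R/(ω₀L) = 36.5/(3.727e+04·0.005) = 0.1959.
Step 4 — Bandwidth: Δω = ω₀/Q = 1.903e+05 rad/s; BW = Δω/(2π) = 3.028e+04 Hz.

(a) f₀ = 5931 Hz  (b) Q = 0.1959  (c) BW = 3.028e+04 Hz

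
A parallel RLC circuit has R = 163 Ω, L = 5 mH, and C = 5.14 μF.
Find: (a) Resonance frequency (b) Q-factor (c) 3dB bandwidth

Step 1 — Resonance: ω₀ = 1/√(LC) = 1/√(0.005·5.14e-06) = 6238 rad/s.
Step 2 — f₀ = ω₀/(2π) = 992.8 Hz.
Step 3 — Parallel Q: Q = R/(ω₀L) = 163/(6238·0.005) = 5.226.
Step 4 — Bandwidth: Δω = ω₀/Q = 1194 rad/s; BW = Δω/(2π) = 190 Hz.

(a) f₀ = 992.8 Hz  (b) Q = 5.226  (c) BW = 190 Hz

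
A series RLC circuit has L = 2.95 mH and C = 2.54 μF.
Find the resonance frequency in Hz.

Step 1 — Resonance condition Im(Z)=0 gives ω₀ = 1/√(LC).
Step 2 — ω₀ = 1/√(0.00295·2.54e-06) = 1.155e+04 rad/s.
Step 3 — f₀ = ω₀/(2π) = 1839 Hz.

f₀ = 1839 Hz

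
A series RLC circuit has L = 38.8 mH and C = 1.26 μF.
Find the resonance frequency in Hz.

Step 1 — Resonance condition Im(Z)=0 gives ω₀ = 1/√(LC).
Step 2 — ω₀ = 1/√(0.0388·1.26e-06) = 4523 rad/s.
Step 3 — f₀ = ω₀/(2π) = 719.8 Hz.

f₀ = 719.8 Hz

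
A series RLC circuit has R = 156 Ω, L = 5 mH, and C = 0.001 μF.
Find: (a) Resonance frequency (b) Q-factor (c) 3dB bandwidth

Step 1 — Resonance condition Im(Z)=0 gives ω₀ = 1/√(LC).
Step 2 — ω₀ = 1/√(0.005·1e-09) = 4.472e+05 rad/s.
Step 3 — f₀ = ω₀/(2π) = 7.118e+04 Hz.
Step 4 — Series Q: Q = ω₀L/R = 4.472e+05·0.005/156 = 14.33.
Step 5 — 3dB bandwidth: Δω = ω₀/Q = 3.12e+04 rad/s; BW = Δω/(2π) = 4966 Hz.

(a) f₀ = 7.118e+04 Hz  (b) Q = 14.33  (c) BW = 4966 Hz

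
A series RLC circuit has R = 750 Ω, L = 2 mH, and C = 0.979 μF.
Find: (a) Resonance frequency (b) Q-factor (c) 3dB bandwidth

Step 1 — Resonance condition Im(Z)=0 gives ω₀ = 1/√(LC).
Step 2 — ω₀ = 1/√(0.002·9.79e-07) = 2.26e+04 rad/s.
Step 3 — f₀ = ω₀/(2π) = 3597 Hz.
Step 4 — Series Q: Q = ω₀L/R = 2.26e+04·0.002/750 = 0.06026.
Step 5 — 3dB bandwidth: Δω = ω₀/Q = 3.75e+05 rad/s; BW = Δω/(2π) = 5.968e+04 Hz.

(a) f₀ = 3597 Hz  (b) Q = 0.06026  (c) BW = 5.968e+04 Hz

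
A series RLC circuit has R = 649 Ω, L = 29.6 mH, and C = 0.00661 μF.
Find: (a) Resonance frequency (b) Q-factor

Step 1 — Resonance condition Im(Z)=0 gives ω₀ = 1/√(LC).
Step 2 — ω₀ = 1/√(0.0296·6.61e-09) = 7.149e+04 rad/s.
Step 3 — f₀ = ω₀/(2π) = 1.138e+04 Hz.
Step 4 — Series Q: Q = ω₀L/R = 7.149e+04·0.0296/649 = 3.261.

(a) f₀ = 1.138e+04 Hz  (b) Q = 3.261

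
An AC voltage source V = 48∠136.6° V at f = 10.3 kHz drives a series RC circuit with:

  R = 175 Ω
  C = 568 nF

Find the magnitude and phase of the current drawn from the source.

Step 1 — Angular frequency: ω = 2π·f = 2π·1.03e+04 = 6.472e+04 rad/s.
Step 2 — Component impedances:
  R: Z = R = 175 Ω
  C: Z = 1/(jωC) = -j/(ω·C) = 0 - j27.2 Ω
Step 3 — Series combination: Z_total = R + C = 175 - j27.2 Ω = 177.1∠-8.8° Ω.
Step 4 — Source phasor: V = 48∠136.6° V = -34.88 + j32.98 V.
Step 5 — Ohm's law: I = V / Z_total = (-34.88 + j32.98) / (175 - j27.2) = -0.2232 + j0.1538 A.
Step 6 — Convert to polar: |I| = 0.271 A, ∠I = 145.4°.

I = 0.271∠145.4° A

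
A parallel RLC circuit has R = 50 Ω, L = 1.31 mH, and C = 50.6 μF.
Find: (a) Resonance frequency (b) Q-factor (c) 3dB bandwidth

Step 1 — Resonance: ω₀ = 1/√(LC) = 1/√(0.00131·5.06e-05) = 3884 rad/s.
Step 2 — f₀ = ω₀/(2π) = 618.2 Hz.
Step 3 — Parallel Q: Q = R/(ω₀L) = 50/(3884·0.00131) = 9.827.
Step 4 — Bandwidth: Δω = ω₀/Q = 395.3 rad/s; BW = Δω/(2π) = 62.91 Hz.

(a) f₀ = 618.2 Hz  (b) Q = 9.827  (c) BW = 62.91 Hz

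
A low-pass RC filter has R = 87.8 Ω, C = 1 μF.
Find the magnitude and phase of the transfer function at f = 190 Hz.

Step 1 — Angular frequency: ω = 2π·190 = 1194 rad/s.
Step 2 — Transfer function: H(jω) = 1/(1 + jωRC).
Step 3 — Denominator: 1 + jωRC = 1 + j·1194·87.8·1e-06 = 1 + j0.1048.
Step 4 — H = 0.9891 - j0.1037.
Step 5 — Magnitude: |H| = 0.9946 (-0.0 dB); phase: φ = -6.0°.

|H| = 0.9946 (-0.0 dB), φ = -6.0°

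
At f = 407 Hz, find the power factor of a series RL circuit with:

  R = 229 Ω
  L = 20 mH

Step 1 — Angular frequency: ω = 2π·f = 2π·407 = 2557 rad/s.
Step 2 — Component impedances:
  R: Z = R = 229 Ω
  L: Z = jωL = j·2557·0.02 = 0 + j51.15 Ω
Step 3 — Series combination: Z_total = R + L = 229 + j51.15 Ω = 234.6∠12.6° Ω.
Step 4 — Power factor: PF = cos(φ) = Re(Z)/|Z| = 229/234.64 = 0.976.
Step 5 — Type: Im(Z) = 51.15 ⇒ lagging (phase φ = 12.6°).

PF = 0.976 (lagging, φ = 12.6°)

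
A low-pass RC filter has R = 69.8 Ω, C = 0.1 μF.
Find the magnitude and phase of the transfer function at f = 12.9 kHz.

Step 1 — Angular frequency: ω = 2π·1.29e+04 = 8.105e+04 rad/s.
Step 2 — Transfer function: H(jω) = 1/(1 + jωRC).
Step 3 — Denominator: 1 + jωRC = 1 + j·8.105e+04·69.8·1e-07 = 1 + j0.5658.
Step 4 — H = 0.7575 - j0.4286.
Step 5 — Magnitude: |H| = 0.8704 (-1.2 dB); phase: φ = -29.5°.

|H| = 0.8704 (-1.2 dB), φ = -29.5°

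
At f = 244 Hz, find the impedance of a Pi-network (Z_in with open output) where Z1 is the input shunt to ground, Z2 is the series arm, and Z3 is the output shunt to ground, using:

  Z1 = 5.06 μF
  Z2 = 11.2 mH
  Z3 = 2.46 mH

Step 1 — Angular frequency: ω = 2π·f = 2π·244 = 1533 rad/s.
Step 2 — Component impedances:
  Z1: Z = 1/(jωC) = -j/(ω·C) = 0 - j128.9 Ω
  Z2: Z = jωL = j·1533·0.0112 = 0 + j17.17 Ω
  Z3: Z = jωL = j·1533·0.00246 = 0 + j3.771 Ω
Step 3 — With open output, the series arm Z2 and the output shunt Z3 appear in series to ground: Z2 + Z3 = 0 + j20.94 Ω.
Step 4 — Parallel with input shunt Z1: Z_in = Z1 || (Z2 + Z3) = 0 + j25 Ω = 25∠90.0° Ω.

Z = 0 + j25 Ω = 25∠90.0° Ω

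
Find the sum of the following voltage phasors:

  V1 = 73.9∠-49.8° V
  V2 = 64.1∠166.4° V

Step 1 — Convert each phasor to rectangular form:
  V1 = 73.9·(cos(-49.8°) + j·sin(-49.8°)) = 47.7 - j56.44 V
  V2 = 64.1·(cos(166.4°) + j·sin(166.4°)) = -62.3 + j15.07 V
Step 2 — Sum components: V_total = -14.6 - j41.37 V.
Step 3 — Convert to polar: |V_total| = 43.87 V, ∠V_total = -109.4°.

V_total = 43.87∠-109.4° V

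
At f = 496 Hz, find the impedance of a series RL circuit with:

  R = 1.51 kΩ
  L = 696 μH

Step 1 — Angular frequency: ω = 2π·f = 2π·496 = 3116 rad/s.
Step 2 — Component impedances:
  R: Z = R = 1510 Ω
  L: Z = jωL = j·3116·0.000696 = 0 + j2.169 Ω
Step 3 — Series combination: Z_total = R + L = 1510 + j2.169 Ω = 1510∠0.1° Ω.

Z = 1510 + j2.169 Ω = 1510∠0.1° Ω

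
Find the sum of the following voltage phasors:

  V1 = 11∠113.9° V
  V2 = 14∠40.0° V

Step 1 — Convert each phasor to rectangular form:
  V1 = 11·(cos(113.9°) + j·sin(113.9°)) = -4.457 + j10.06 V
  V2 = 14·(cos(40.0°) + j·sin(40.0°)) = 10.72 + j8.999 V
Step 2 — Sum components: V_total = 6.268 + j19.06 V.
Step 3 — Convert to polar: |V_total| = 20.06 V, ∠V_total = 71.8°.

V_total = 20.06∠71.8° V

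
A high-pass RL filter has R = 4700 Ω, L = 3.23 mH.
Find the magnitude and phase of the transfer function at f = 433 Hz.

Step 1 — Angular frequency: ω = 2π·433 = 2721 rad/s.
Step 2 — Transfer function: H(jω) = jωL/(R + jωL).
Step 3 — Numerator jωL = j·8.788; denominator R + jωL = 4700 + j8.788.
Step 4 — H = 3.496e-06 + j0.00187.
Step 5 — Magnitude: |H| = 0.00187 (-54.6 dB); phase: φ = 89.9°.

|H| = 0.00187 (-54.6 dB), φ = 89.9°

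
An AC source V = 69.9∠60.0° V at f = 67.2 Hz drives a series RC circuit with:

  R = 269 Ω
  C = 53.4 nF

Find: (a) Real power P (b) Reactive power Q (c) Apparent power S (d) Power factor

Step 1 — Angular frequency: ω = 2π·f = 2π·67.2 = 422.2 rad/s.
Step 2 — Component impedances:
  R: Z = R = 269 Ω
  C: Z = 1/(jωC) = -j/(ω·C) = 0 - j4.435e+04 Ω
Step 3 — Series combination: Z_total = R + C = 269 - j4.435e+04 Ω = 4.435e+04∠-89.7° Ω.
Step 4 — Source phasor: V = 69.9∠60.0° V = 34.95 + j60.54 V.
Step 5 — Current: I = V / Z = -0.00136 + j0.0007963 A = 0.001576∠149.7° A.
Step 6 — Complex power: S = V·I* = 0.0006681 - j0.1102 VA.
Step 7 — Real power: P = Re(S) = 0.0006681 W.
Step 8 — Reactive power: Q = Im(S) = -0.1102 VAR.
Step 9 — Apparent power: |S| = 0.1102 VA.
Step 10 — Power factor: PF = P/|S| = 0.006065 (leading).

(a) P = 0.0006681 W  (b) Q = -0.1102 VAR  (c) S = 0.1102 VA  (d) PF = 0.006065 (leading)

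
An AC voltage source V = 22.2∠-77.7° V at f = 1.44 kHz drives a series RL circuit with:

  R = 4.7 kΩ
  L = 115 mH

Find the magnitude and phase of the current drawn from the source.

Step 1 — Angular frequency: ω = 2π·f = 2π·1440 = 9048 rad/s.
Step 2 — Component impedances:
  R: Z = R = 4700 Ω
  L: Z = jωL = j·9048·0.115 = 0 + j1040 Ω
Step 3 — Series combination: Z_total = R + L = 4700 + j1040 Ω = 4814∠12.5° Ω.
Step 4 — Source phasor: V = 22.2∠-77.7° V = 4.729 - j21.69 V.
Step 5 — Ohm's law: I = V / Z_total = (4.729 - j21.69) / (4700 + j1040) = -1.472e-05 - j0.004612 A.
Step 6 — Convert to polar: |I| = 0.004612 A, ∠I = -90.2°.

I = 0.004612∠-90.2° A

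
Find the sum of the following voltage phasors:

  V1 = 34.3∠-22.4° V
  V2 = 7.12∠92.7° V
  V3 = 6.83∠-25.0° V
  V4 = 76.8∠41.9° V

Step 1 — Convert each phasor to rectangular form:
  V1 = 34.3·(cos(-22.4°) + j·sin(-22.4°)) = 31.71 - j13.07 V
  V2 = 7.12·(cos(92.7°) + j·sin(92.7°)) = -0.3354 + j7.112 V
  V3 = 6.83·(cos(-25.0°) + j·sin(-25.0°)) = 6.19 - j2.886 V
  V4 = 76.8·(cos(41.9°) + j·sin(41.9°)) = 57.16 + j51.29 V
Step 2 — Sum components: V_total = 94.73 + j42.44 V.
Step 3 — Convert to polar: |V_total| = 103.8 V, ∠V_total = 24.1°.

V_total = 103.8∠24.1° V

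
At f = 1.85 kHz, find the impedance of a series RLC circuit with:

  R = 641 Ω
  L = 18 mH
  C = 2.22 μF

Step 1 — Angular frequency: ω = 2π·f = 2π·1850 = 1.162e+04 rad/s.
Step 2 — Component impedances:
  R: Z = R = 641 Ω
  L: Z = jωL = j·1.162e+04·0.018 = 0 + j209.2 Ω
  C: Z = 1/(jωC) = -j/(ω·C) = 0 - j38.75 Ω
Step 3 — Series combination: Z_total = R + L + C = 641 + j170.5 Ω = 663.3∠14.9° Ω.

Z = 641 + j170.5 Ω = 663.3∠14.9° Ω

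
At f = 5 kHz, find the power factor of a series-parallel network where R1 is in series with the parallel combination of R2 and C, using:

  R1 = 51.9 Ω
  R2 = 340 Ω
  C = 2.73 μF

Step 1 — Angular frequency: ω = 2π·f = 2π·5000 = 3.142e+04 rad/s.
Step 2 — Component impedances:
  R1: Z = R = 51.9 Ω
  R2: Z = R = 340 Ω
  C: Z = 1/(jωC) = -j/(ω·C) = 0 - j11.66 Ω
Step 3 — Parallel branch: R2 || C = 1/(1/R2 + 1/C) = 0.3994 - j11.65 Ω.
Step 4 — Series with R1: Z_total = R1 + (R2 || C) = 52.3 - j11.65 Ω = 53.58∠-12.6° Ω.
Step 5 — Power factor: PF = cos(φ) = Re(Z)/|Z| = 52.3/53.58 = 0.9761.
Step 6 — Type: Im(Z) = -11.65 ⇒ leading (phase φ = -12.6°).

PF = 0.9761 (leading, φ = -12.6°)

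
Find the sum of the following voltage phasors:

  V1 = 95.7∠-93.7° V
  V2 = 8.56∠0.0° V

Step 1 — Convert each phasor to rectangular form:
  V1 = 95.7·(cos(-93.7°) + j·sin(-93.7°)) = -6.176 - j95.5 V
  V2 = 8.56·(cos(0.0°) + j·sin(0.0°)) = 8.56 V
Step 2 — Sum components: V_total = 2.384 - j95.5 V.
Step 3 — Convert to polar: |V_total| = 95.53 V, ∠V_total = -88.6°.

V_total = 95.53∠-88.6° V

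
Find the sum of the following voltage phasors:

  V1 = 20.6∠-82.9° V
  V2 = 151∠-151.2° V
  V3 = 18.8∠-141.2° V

Step 1 — Convert each phasor to rectangular form:
  V1 = 20.6·(cos(-82.9°) + j·sin(-82.9°)) = 2.546 - j20.44 V
  V2 = 151·(cos(-151.2°) + j·sin(-151.2°)) = -132.3 - j72.74 V
  V3 = 18.8·(cos(-141.2°) + j·sin(-141.2°)) = -14.65 - j11.78 V
Step 2 — Sum components: V_total = -144.4 - j105 V.
Step 3 — Convert to polar: |V_total| = 178.5 V, ∠V_total = -144.0°.

V_total = 178.5∠-144.0° V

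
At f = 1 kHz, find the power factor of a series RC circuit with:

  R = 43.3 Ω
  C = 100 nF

Step 1 — Angular frequency: ω = 2π·f = 2π·1000 = 6283 rad/s.
Step 2 — Component impedances:
  R: Z = R = 43.3 Ω
  C: Z = 1/(jωC) = -j/(ω·C) = 0 - j1592 Ω
Step 3 — Series combination: Z_total = R + C = 43.3 - j1592 Ω = 1592∠-88.4° Ω.
Step 4 — Power factor: PF = cos(φ) = Re(Z)/|Z| = 43.3/1592 = 0.0272.
Step 5 — Type: Im(Z) = -1592 ⇒ leading (phase φ = -88.4°).

PF = 0.0272 (leading, φ = -88.4°)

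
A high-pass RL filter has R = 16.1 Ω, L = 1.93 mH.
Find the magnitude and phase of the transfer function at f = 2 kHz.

Step 1 — Angular frequency: ω = 2π·2000 = 1.257e+04 rad/s.
Step 2 — Transfer function: H(jω) = jωL/(R + jωL).
Step 3 — Numerator jωL = j·24.25; denominator R + jωL = 16.1 + j24.25.
Step 4 — H = 0.6941 + j0.4608.
Step 5 — Magnitude: |H| = 0.8331 (-1.6 dB); phase: φ = 33.6°.

|H| = 0.8331 (-1.6 dB), φ = 33.6°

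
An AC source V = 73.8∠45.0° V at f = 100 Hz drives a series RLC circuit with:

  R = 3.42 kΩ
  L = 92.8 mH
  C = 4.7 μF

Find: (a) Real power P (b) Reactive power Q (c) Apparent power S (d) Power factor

Step 1 — Angular frequency: ω = 2π·f = 2π·100 = 628.3 rad/s.
Step 2 — Component impedances:
  R: Z = R = 3420 Ω
  L: Z = jωL = j·628.3·0.0928 = 0 + j58.31 Ω
  C: Z = 1/(jωC) = -j/(ω·C) = 0 - j338.6 Ω
Step 3 — Series combination: Z_total = R + L + C = 3420 - j280.3 Ω = 3431∠-4.7° Ω.
Step 4 — Source phasor: V = 73.8∠45.0° V = 52.18 + j52.18 V.
Step 5 — Current: I = V / Z = 0.01391 + j0.0164 A = 0.02151∠49.7° A.
Step 6 — Complex power: S = V·I* = 1.582 - j0.1297 VA.
Step 7 — Real power: P = Re(S) = 1.582 W.
Step 8 — Reactive power: Q = Im(S) = -0.1297 VAR.
Step 9 — Apparent power: |S| = 1.587 VA.
Step 10 — Power factor: PF = P/|S| = 0.9967 (leading).

(a) P = 1.582 W  (b) Q = -0.1297 VAR  (c) S = 1.587 VA  (d) PF = 0.9967 (leading)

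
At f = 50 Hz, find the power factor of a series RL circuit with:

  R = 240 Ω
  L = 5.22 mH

Step 1 — Angular frequency: ω = 2π·f = 2π·50 = 314.2 rad/s.
Step 2 — Component impedances:
  R: Z = R = 240 Ω
  L: Z = jωL = j·314.2·0.00522 = 0 + j1.64 Ω
Step 3 — Series combination: Z_total = R + L = 240 + j1.64 Ω = 240∠0.4° Ω.
Step 4 — Power factor: PF = cos(φ) = Re(Z)/|Z| = 240/240 = 1.
Step 5 — Type: Im(Z) = 1.64 ⇒ lagging (phase φ = 0.4°).

PF = 1 (lagging, φ = 0.4°)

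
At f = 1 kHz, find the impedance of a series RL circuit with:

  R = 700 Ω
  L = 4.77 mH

Step 1 — Angular frequency: ω = 2π·f = 2π·1000 = 6283 rad/s.
Step 2 — Component impedances:
  R: Z = R = 700 Ω
  L: Z = jωL = j·6283·0.00477 = 0 + j29.97 Ω
Step 3 — Series combination: Z_total = R + L = 700 + j29.97 Ω = 700.6∠2.5° Ω.

Z = 700 + j29.97 Ω = 700.6∠2.5° Ω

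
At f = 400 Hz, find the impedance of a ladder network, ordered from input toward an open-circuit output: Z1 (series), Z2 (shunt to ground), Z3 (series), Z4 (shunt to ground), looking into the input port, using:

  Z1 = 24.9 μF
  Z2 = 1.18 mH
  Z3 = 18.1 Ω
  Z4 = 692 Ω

Step 1 — Angular frequency: ω = 2π·f = 2π·400 = 2513 rad/s.
Step 2 — Component impedances:
  Z1: Z = 1/(jωC) = -j/(ω·C) = 0 - j15.98 Ω
  Z2: Z = jωL = j·2513·0.00118 = 0 + j2.966 Ω
  Z3: Z = R = 18.1 Ω
  Z4: Z = R = 692 Ω
Step 3 — Ladder network (open output): work backward from the far end, alternating series and parallel combinations. Z_in = 0.01239 - j13.01 Ω = 13.01∠-89.9° Ω.

Z = 0.01239 - j13.01 Ω = 13.01∠-89.9° Ω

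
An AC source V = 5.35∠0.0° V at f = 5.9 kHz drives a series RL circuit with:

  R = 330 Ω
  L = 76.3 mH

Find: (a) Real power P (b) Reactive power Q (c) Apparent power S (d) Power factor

Step 1 — Angular frequency: ω = 2π·f = 2π·5900 = 3.707e+04 rad/s.
Step 2 — Component impedances:
  R: Z = R = 330 Ω
  L: Z = jωL = j·3.707e+04·0.0763 = 0 + j2829 Ω
Step 3 — Series combination: Z_total = R + L = 330 + j2829 Ω = 2848∠83.3° Ω.
Step 4 — Source phasor: V = 5.35∠0.0° V = 5.35 V.
Step 5 — Current: I = V / Z = 0.0002177 - j0.001866 A = 0.001879∠-83.3° A.
Step 6 — Complex power: S = V·I* = 0.001165 + j0.009983 VA.
Step 7 — Real power: P = Re(S) = 0.001165 W.
Step 8 — Reactive power: Q = Im(S) = 0.009983 VAR.
Step 9 — Apparent power: |S| = 0.01005 VA.
Step 10 — Power factor: PF = P/|S| = 0.1159 (lagging).

(a) P = 0.001165 W  (b) Q = 0.009983 VAR  (c) S = 0.01005 VA  (d) PF = 0.1159 (lagging)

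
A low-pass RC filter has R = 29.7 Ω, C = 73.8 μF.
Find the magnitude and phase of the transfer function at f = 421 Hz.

Step 1 — Angular frequency: ω = 2π·421 = 2645 rad/s.
Step 2 — Transfer function: H(jω) = 1/(1 + jωRC).
Step 3 — Denominator: 1 + jωRC = 1 + j·2645·29.7·7.38e-05 = 1 + j5.798.
Step 4 — H = 0.02889 - j0.1675.
Step 5 — Magnitude: |H| = 0.17 (-15.4 dB); phase: φ = -80.2°.

|H| = 0.17 (-15.4 dB), φ = -80.2°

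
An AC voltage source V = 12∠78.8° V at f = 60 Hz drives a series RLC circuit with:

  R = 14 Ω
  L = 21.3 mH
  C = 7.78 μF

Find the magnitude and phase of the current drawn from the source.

Step 1 — Angular frequency: ω = 2π·f = 2π·60 = 377 rad/s.
Step 2 — Component impedances:
  R: Z = R = 14 Ω
  L: Z = jωL = j·377·0.0213 = 0 + j8.03 Ω
  C: Z = 1/(jωC) = -j/(ω·C) = 0 - j340.9 Ω
Step 3 — Series combination: Z_total = R + L + C = 14 - j332.9 Ω = 333.2∠-87.6° Ω.
Step 4 — Source phasor: V = 12∠78.8° V = 2.331 + j11.77 V.
Step 5 — Ohm's law: I = V / Z_total = (2.331 + j11.77) / (14 - j332.9) = -0.035 + j0.008473 A.
Step 6 — Convert to polar: |I| = 0.03601 A, ∠I = 166.4°.

I = 0.03601∠166.4° A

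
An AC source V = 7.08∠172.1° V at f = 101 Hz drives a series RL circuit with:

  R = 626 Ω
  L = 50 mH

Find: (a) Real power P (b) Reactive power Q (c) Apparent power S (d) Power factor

Step 1 — Angular frequency: ω = 2π·f = 2π·101 = 634.6 rad/s.
Step 2 — Component impedances:
  R: Z = R = 626 Ω
  L: Z = jωL = j·634.6·0.05 = 0 + j31.73 Ω
Step 3 — Series combination: Z_total = R + L = 626 + j31.73 Ω = 626.8∠2.9° Ω.
Step 4 — Source phasor: V = 7.08∠172.1° V = -7.013 + j0.9731 V.
Step 5 — Current: I = V / Z = -0.0111 + j0.002117 A = 0.0113∠169.2° A.
Step 6 — Complex power: S = V·I* = 0.07987 + j0.004048 VA.
Step 7 — Real power: P = Re(S) = 0.07987 W.
Step 8 — Reactive power: Q = Im(S) = 0.004048 VAR.
Step 9 — Apparent power: |S| = 0.07997 VA.
Step 10 — Power factor: PF = P/|S| = 0.9987 (lagging).

(a) P = 0.07987 W  (b) Q = 0.004048 VAR  (c) S = 0.07997 VA  (d) PF = 0.9987 (lagging)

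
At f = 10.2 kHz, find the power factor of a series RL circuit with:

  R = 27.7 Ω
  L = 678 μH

Step 1 — Angular frequency: ω = 2π·f = 2π·1.02e+04 = 6.409e+04 rad/s.
Step 2 — Component impedances:
  R: Z = R = 27.7 Ω
  L: Z = jωL = j·6.409e+04·0.000678 = 0 + j43.45 Ω
Step 3 — Series combination: Z_total = R + L = 27.7 + j43.45 Ω = 51.53∠57.5° Ω.
Step 4 — Power factor: PF = cos(φ) = Re(Z)/|Z| = 27.7/51.5302 = 0.5375.
Step 5 — Type: Im(Z) = 43.45 ⇒ lagging (phase φ = 57.5°).

PF = 0.5375 (lagging, φ = 57.5°)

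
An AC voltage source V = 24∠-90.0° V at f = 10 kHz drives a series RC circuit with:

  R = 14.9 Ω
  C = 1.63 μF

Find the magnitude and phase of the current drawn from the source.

Step 1 — Angular frequency: ω = 2π·f = 2π·1e+04 = 6.283e+04 rad/s.
Step 2 — Component impedances:
  R: Z = R = 14.9 Ω
  C: Z = 1/(jωC) = -j/(ω·C) = 0 - j9.764 Ω
Step 3 — Series combination: Z_total = R + C = 14.9 - j9.764 Ω = 17.81∠-33.2° Ω.
Step 4 — Source phasor: V = 24∠-90.0° V = 0 - j24 V.
Step 5 — Ohm's law: I = V / Z_total = (0 - j24) / (14.9 - j9.764) = 0.7384 - j1.127 A.
Step 6 — Convert to polar: |I| = 1.347 A, ∠I = -56.8°.

I = 1.347∠-56.8° A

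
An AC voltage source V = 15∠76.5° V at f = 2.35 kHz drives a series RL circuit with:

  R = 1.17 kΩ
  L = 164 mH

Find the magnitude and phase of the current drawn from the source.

Step 1 — Angular frequency: ω = 2π·f = 2π·2350 = 1.477e+04 rad/s.
Step 2 — Component impedances:
  R: Z = R = 1170 Ω
  L: Z = jωL = j·1.477e+04·0.164 = 0 + j2422 Ω
Step 3 — Series combination: Z_total = R + L = 1170 + j2422 Ω = 2689∠64.2° Ω.
Step 4 — Source phasor: V = 15∠76.5° V = 3.502 + j14.59 V.
Step 5 — Ohm's law: I = V / Z_total = (3.502 + j14.59) / (1170 + j2422) = 0.00545 + j0.001187 A.
Step 6 — Convert to polar: |I| = 0.005577 A, ∠I = 12.3°.

I = 0.005577∠12.3° A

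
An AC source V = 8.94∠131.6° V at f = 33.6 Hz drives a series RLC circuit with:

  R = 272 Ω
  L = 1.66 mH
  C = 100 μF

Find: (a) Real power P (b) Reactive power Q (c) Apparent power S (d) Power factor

Step 1 — Angular frequency: ω = 2π·f = 2π·33.6 = 211.1 rad/s.
Step 2 — Component impedances:
  R: Z = R = 272 Ω
  L: Z = jωL = j·211.1·0.00166 = 0 + j0.3505 Ω
  C: Z = 1/(jωC) = -j/(ω·C) = 0 - j47.37 Ω
Step 3 — Series combination: Z_total = R + L + C = 272 - j47.02 Ω = 276∠-9.8° Ω.
Step 4 — Source phasor: V = 8.94∠131.6° V = -5.936 + j6.685 V.
Step 5 — Current: I = V / Z = -0.02531 + j0.0202 A = 0.03239∠141.4° A.
Step 6 — Complex power: S = V·I* = 0.2853 - j0.04932 VA.
Step 7 — Real power: P = Re(S) = 0.2853 W.
Step 8 — Reactive power: Q = Im(S) = -0.04932 VAR.
Step 9 — Apparent power: |S| = 0.2895 VA.
Step 10 — Power factor: PF = P/|S| = 0.9854 (leading).

(a) P = 0.2853 W  (b) Q = -0.04932 VAR  (c) S = 0.2895 VA  (d) PF = 0.9854 (leading)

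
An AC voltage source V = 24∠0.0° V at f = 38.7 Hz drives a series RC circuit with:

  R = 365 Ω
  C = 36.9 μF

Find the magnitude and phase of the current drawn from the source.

Step 1 — Angular frequency: ω = 2π·f = 2π·38.7 = 243.2 rad/s.
Step 2 — Component impedances:
  R: Z = R = 365 Ω
  C: Z = 1/(jωC) = -j/(ω·C) = 0 - j111.5 Ω
Step 3 — Series combination: Z_total = R + C = 365 - j111.5 Ω = 381.6∠-17.0° Ω.
Step 4 — Source phasor: V = 24∠0.0° V = 24 V.
Step 5 — Ohm's law: I = V / Z_total = (24) / (365 - j111.5) = 0.06015 + j0.01837 A.
Step 6 — Convert to polar: |I| = 0.06289 A, ∠I = 17.0°.

I = 0.06289∠17.0° A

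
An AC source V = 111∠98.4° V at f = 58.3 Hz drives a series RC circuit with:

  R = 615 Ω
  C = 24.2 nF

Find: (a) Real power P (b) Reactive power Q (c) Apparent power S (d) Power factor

Step 1 — Angular frequency: ω = 2π·f = 2π·58.3 = 366.3 rad/s.
Step 2 — Component impedances:
  R: Z = R = 615 Ω
  C: Z = 1/(jωC) = -j/(ω·C) = 0 - j1.128e+05 Ω
Step 3 — Series combination: Z_total = R + C = 615 - j1.128e+05 Ω = 1.128e+05∠-89.7° Ω.
Step 4 — Source phasor: V = 111∠98.4° V = -16.22 + j109.8 V.
Step 5 — Current: I = V / Z = -0.0009742 - j0.0001384 A = 0.000984∠-171.9° A.
Step 6 — Complex power: S = V·I* = 0.0005954 - j0.1092 VA.
Step 7 — Real power: P = Re(S) = 0.0005954 W.
Step 8 — Reactive power: Q = Im(S) = -0.1092 VAR.
Step 9 — Apparent power: |S| = 0.1092 VA.
Step 10 — Power factor: PF = P/|S| = 0.005452 (leading).

(a) P = 0.0005954 W  (b) Q = -0.1092 VAR  (c) S = 0.1092 VA  (d) PF = 0.005452 (leading)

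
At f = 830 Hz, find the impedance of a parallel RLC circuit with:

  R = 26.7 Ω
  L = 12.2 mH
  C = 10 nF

Step 1 — Angular frequency: ω = 2π·f = 2π·830 = 5215 rad/s.
Step 2 — Component impedances:
  R: Z = R = 26.7 Ω
  L: Z = jωL = j·5215·0.0122 = 0 + j63.62 Ω
  C: Z = 1/(jωC) = -j/(ω·C) = 0 - j1.918e+04 Ω
Step 3 — Parallel combination: 1/Z_total = 1/R + 1/L + 1/C; Z_total = 22.72 + j9.505 Ω = 24.63∠22.7° Ω.

Z = 22.72 + j9.505 Ω = 24.63∠22.7° Ω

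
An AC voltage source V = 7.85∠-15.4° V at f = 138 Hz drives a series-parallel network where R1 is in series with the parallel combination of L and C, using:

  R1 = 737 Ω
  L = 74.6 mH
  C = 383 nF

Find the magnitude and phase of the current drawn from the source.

Step 1 — Angular frequency: ω = 2π·f = 2π·138 = 867.1 rad/s.
Step 2 — Component impedances:
  R1: Z = R = 737 Ω
  L: Z = jωL = j·867.1·0.0746 = 0 + j64.68 Ω
  C: Z = 1/(jωC) = -j/(ω·C) = 0 - j3011 Ω
Step 3 — Parallel branch: L || C = 1/(1/L + 1/C) = 0 + j66.1 Ω.
Step 4 — Series with R1: Z_total = R1 + (L || C) = 737 + j66.1 Ω = 740∠5.1° Ω.
Step 5 — Source phasor: V = 7.85∠-15.4° V = 7.568 - j2.085 V.
Step 6 — Ohm's law: I = V / Z_total = (7.568 - j2.085) / (737 + j66.1) = 0.009935 - j0.00372 A.
Step 7 — Convert to polar: |I| = 0.01061 A, ∠I = -20.5°.

I = 0.01061∠-20.5° A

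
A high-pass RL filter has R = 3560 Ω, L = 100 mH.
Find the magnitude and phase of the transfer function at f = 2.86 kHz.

Step 1 — Angular frequency: ω = 2π·2860 = 1.797e+04 rad/s.
Step 2 — Transfer function: H(jω) = jωL/(R + jωL).
Step 3 — Numerator jωL = j·1797; denominator R + jωL = 3560 + j1797.
Step 4 — H = 0.2031 + j0.4023.
Step 5 — Magnitude: |H| = 0.4506 (-6.9 dB); phase: φ = 63.2°.

|H| = 0.4506 (-6.9 dB), φ = 63.2°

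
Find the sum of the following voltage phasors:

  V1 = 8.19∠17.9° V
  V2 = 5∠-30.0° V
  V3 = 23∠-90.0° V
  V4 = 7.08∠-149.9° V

Step 1 — Convert each phasor to rectangular form:
  V1 = 8.19·(cos(17.9°) + j·sin(17.9°)) = 7.794 + j2.517 V
  V2 = 5·(cos(-30.0°) + j·sin(-30.0°)) = 4.33 - j2.5 V
  V3 = 23·(cos(-90.0°) + j·sin(-90.0°)) = 0 - j23 V
  V4 = 7.08·(cos(-149.9°) + j·sin(-149.9°)) = -6.125 - j3.551 V
Step 2 — Sum components: V_total = 5.998 - j26.53 V.
Step 3 — Convert to polar: |V_total| = 27.2 V, ∠V_total = -77.3°.

V_total = 27.2∠-77.3° V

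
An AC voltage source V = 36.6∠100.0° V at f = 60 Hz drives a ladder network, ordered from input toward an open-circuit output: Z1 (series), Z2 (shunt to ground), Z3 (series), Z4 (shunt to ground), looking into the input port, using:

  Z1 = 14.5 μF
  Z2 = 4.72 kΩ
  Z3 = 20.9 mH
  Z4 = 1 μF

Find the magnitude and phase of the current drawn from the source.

Step 1 — Angular frequency: ω = 2π·f = 2π·60 = 377 rad/s.
Step 2 — Component impedances:
  Z1: Z = 1/(jωC) = -j/(ω·C) = 0 - j182.9 Ω
  Z2: Z = R = 4720 Ω
  Z3: Z = jωL = j·377·0.0209 = 0 + j7.879 Ω
  Z4: Z = 1/(jωC) = -j/(ω·C) = 0 - j2653 Ω
Step 3 — Ladder network (open output): work backward from the far end, alternating series and parallel combinations. Z_in = 1128 - j2196 Ω = 2468∠-62.8° Ω.
Step 4 — Source phasor: V = 36.6∠100.0° V = -6.356 + j36.04 V.
Step 5 — Ohm's law: I = V / Z_total = (-6.356 + j36.04) / (1128 - j2196) = -0.01417 + j0.004381 A.
Step 6 — Convert to polar: |I| = 0.01483 A, ∠I = 162.8°.

I = 0.01483∠162.8° A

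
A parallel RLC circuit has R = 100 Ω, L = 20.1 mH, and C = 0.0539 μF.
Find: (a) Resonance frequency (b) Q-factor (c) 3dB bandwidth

Step 1 — Resonance: ω₀ = 1/√(LC) = 1/√(0.0201·5.39e-08) = 3.038e+04 rad/s.
Step 2 — f₀ = ω₀/(2π) = 4835 Hz.
Step 3 — Parallel Q: Q = R/(ω₀L) = 100/(3.038e+04·0.0201) = 0.1638.
Step 4 — Bandwidth: Δω = ω₀/Q = 1.855e+05 rad/s; BW = Δω/(2π) = 2.953e+04 Hz.

(a) f₀ = 4835 Hz  (b) Q = 0.1638  (c) BW = 2.953e+04 Hz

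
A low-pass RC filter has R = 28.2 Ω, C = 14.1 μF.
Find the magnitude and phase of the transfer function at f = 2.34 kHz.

Step 1 — Angular frequency: ω = 2π·2340 = 1.47e+04 rad/s.
Step 2 — Transfer function: H(jω) = 1/(1 + jωRC).
Step 3 — Denominator: 1 + jωRC = 1 + j·1.47e+04·28.2·1.41e-05 = 1 + j5.846.
Step 4 — H = 0.02843 - j0.1662.
Step 5 — Magnitude: |H| = 0.1686 (-15.5 dB); phase: φ = -80.3°.

|H| = 0.1686 (-15.5 dB), φ = -80.3°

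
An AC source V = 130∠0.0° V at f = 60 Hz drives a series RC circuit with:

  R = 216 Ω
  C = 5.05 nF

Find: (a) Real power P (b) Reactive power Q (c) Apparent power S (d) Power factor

Step 1 — Angular frequency: ω = 2π·f = 2π·60 = 377 rad/s.
Step 2 — Component impedances:
  R: Z = R = 216 Ω
  C: Z = 1/(jωC) = -j/(ω·C) = 0 - j5.253e+05 Ω
Step 3 — Series combination: Z_total = R + C = 216 - j5.253e+05 Ω = 5.253e+05∠-90.0° Ω.
Step 4 — Source phasor: V = 130∠0.0° V = 130 V.
Step 5 — Current: I = V / Z = 1.018e-07 + j0.0002475 A = 0.0002475∠90.0° A.
Step 6 — Complex power: S = V·I* = 1.323e-05 - j0.03217 VA.
Step 7 — Real power: P = Re(S) = 1.323e-05 W.
Step 8 — Reactive power: Q = Im(S) = -0.03217 VAR.
Step 9 — Apparent power: |S| = 0.03217 VA.
Step 10 — Power factor: PF = P/|S| = 0.0004112 (leading).

(a) P = 1.323e-05 W  (b) Q = -0.03217 VAR  (c) S = 0.03217 VA  (d) PF = 0.0004112 (leading)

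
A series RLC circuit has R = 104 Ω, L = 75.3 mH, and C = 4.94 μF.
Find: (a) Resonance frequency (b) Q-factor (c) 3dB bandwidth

Step 1 — Resonance: ω₀ = 1/√(LC) = 1/√(0.0753·4.94e-06) = 1640 rad/s.
Step 2 — f₀ = ω₀/(2π) = 261 Hz.
Step 3 — Series Q: Q = ω₀L/R = 1640·0.0753/104 = 1.187.
Step 4 — Bandwidth: Δω = ω₀/Q = 1381 rad/s; BW = Δω/(2π) = 219.8 Hz.

(a) f₀ = 261 Hz  (b) Q = 1.187  (c) BW = 219.8 Hz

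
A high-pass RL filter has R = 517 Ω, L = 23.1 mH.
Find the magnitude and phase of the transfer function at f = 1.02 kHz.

Step 1 — Angular frequency: ω = 2π·1020 = 6409 rad/s.
Step 2 — Transfer function: H(jω) = jωL/(R + jωL).
Step 3 — Numerator jωL = j·148; denominator R + jωL = 517 + j148.
Step 4 — H = 0.07578 + j0.2647.
Step 5 — Magnitude: |H| = 0.2753 (-11.2 dB); phase: φ = 74.0°.

|H| = 0.2753 (-11.2 dB), φ = 74.0°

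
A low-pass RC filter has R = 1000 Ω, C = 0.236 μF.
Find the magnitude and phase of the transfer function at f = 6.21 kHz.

Step 1 — Angular frequency: ω = 2π·6210 = 3.902e+04 rad/s.
Step 2 — Transfer function: H(jω) = 1/(1 + jωRC).
Step 3 — Denominator: 1 + jωRC = 1 + j·3.902e+04·1000·2.36e-07 = 1 + j9.208.
Step 4 — H = 0.01166 - j0.1073.
Step 5 — Magnitude: |H| = 0.108 (-19.3 dB); phase: φ = -83.8°.

|H| = 0.108 (-19.3 dB), φ = -83.8°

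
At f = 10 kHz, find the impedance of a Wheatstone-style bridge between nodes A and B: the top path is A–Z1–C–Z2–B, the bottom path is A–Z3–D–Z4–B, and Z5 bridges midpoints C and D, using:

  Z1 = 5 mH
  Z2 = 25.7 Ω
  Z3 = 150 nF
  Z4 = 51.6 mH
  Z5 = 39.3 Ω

Step 1 — Angular frequency: ω = 2π·f = 2π·1e+04 = 6.283e+04 rad/s.
Step 2 — Component impedances:
  Z1: Z = jωL = j·6.283e+04·0.005 = 0 + j314.2 Ω
  Z2: Z = R = 25.7 Ω
  Z3: Z = 1/(jωC) = -j/(ω·C) = 0 - j106.1 Ω
  Z4: Z = jωL = j·6.283e+04·0.0516 = 0 + j3242 Ω
  Z5: Z = R = 39.3 Ω
Step 3 — Bridge requires nodal analysis (the Z5 bridge couples midpoints C and D, so the two paths cannot be reduced to a simple series/parallel combination). Setting node B to ground and injecting 1 A at node A, the 3-node admittance system at A, C, D solves to V_A = Z_AB = 111.6 - j141.8 Ω = 180.5∠-51.8° Ω.

Z = 111.6 - j141.8 Ω = 180.5∠-51.8° Ω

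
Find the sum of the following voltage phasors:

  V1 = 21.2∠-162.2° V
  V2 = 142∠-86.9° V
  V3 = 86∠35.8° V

Step 1 — Convert each phasor to rectangular form:
  V1 = 21.2·(cos(-162.2°) + j·sin(-162.2°)) = -20.19 - j6.481 V
  V2 = 142·(cos(-86.9°) + j·sin(-86.9°)) = 7.679 - j141.8 V
  V3 = 86·(cos(35.8°) + j·sin(35.8°)) = 69.75 + j50.31 V
Step 2 — Sum components: V_total = 57.25 - j97.97 V.
Step 3 — Convert to polar: |V_total| = 113.5 V, ∠V_total = -59.7°.

V_total = 113.5∠-59.7° V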